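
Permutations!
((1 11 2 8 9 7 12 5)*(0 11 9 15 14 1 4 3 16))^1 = (0 11 2 8 15 14 1 9 7 12 5 4 3 16)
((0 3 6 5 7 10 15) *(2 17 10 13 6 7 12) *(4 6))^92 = (0 2 4)(3 17 6)(5 7 10)(12 13 15) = ((0 3 7 13 4 6 5 12 2 17 10 15))^92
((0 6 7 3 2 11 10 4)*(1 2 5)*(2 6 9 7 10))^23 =(0 1 9 6 7 10 3 4 5)(2 11)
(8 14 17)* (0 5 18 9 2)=(0 5 18 9 2)(8 14 17)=[5, 1, 0, 3, 4, 18, 6, 7, 14, 2, 10, 11, 12, 13, 17, 15, 16, 8, 9]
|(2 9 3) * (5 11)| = |(2 9 3)(5 11)| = 6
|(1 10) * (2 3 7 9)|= |(1 10)(2 3 7 9)|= 4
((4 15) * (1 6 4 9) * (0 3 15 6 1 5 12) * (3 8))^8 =(0 8 3 15 9 5 12)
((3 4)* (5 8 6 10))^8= (10)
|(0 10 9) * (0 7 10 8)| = |(0 8)(7 10 9)| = 6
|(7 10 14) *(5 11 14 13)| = 6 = |(5 11 14 7 10 13)|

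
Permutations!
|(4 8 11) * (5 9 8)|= 5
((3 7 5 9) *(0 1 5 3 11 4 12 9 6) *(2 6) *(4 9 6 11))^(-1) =((0 1 5 2 11 9 4 12 6)(3 7))^(-1) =(0 6 12 4 9 11 2 5 1)(3 7)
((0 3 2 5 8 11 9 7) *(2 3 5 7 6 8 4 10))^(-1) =((0 5 4 10 2 7)(6 8 11 9))^(-1) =(0 7 2 10 4 5)(6 9 11 8)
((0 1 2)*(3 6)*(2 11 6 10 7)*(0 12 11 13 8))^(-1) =((0 1 13 8)(2 12 11 6 3 10 7))^(-1) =(0 8 13 1)(2 7 10 3 6 11 12)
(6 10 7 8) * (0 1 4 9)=(0 1 4 9)(6 10 7 8)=[1, 4, 2, 3, 9, 5, 10, 8, 6, 0, 7]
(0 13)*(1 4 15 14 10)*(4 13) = (0 4 15 14 10 1 13) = [4, 13, 2, 3, 15, 5, 6, 7, 8, 9, 1, 11, 12, 0, 10, 14]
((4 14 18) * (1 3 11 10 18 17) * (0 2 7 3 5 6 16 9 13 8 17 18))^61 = ((0 2 7 3 11 10)(1 5 6 16 9 13 8 17)(4 14 18))^61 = (0 2 7 3 11 10)(1 13 6 17 9 5 8 16)(4 14 18)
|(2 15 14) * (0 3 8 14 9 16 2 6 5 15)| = |(0 3 8 14 6 5 15 9 16 2)| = 10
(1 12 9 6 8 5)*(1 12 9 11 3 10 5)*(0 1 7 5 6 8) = (0 1 9 8 7 5 12 11 3 10 6) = [1, 9, 2, 10, 4, 12, 0, 5, 7, 8, 6, 3, 11]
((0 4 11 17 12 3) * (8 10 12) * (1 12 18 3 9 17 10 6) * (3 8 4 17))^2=((0 17 4 11 10 18 8 6 1 12 9 3))^2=(0 4 10 8 1 9)(3 17 11 18 6 12)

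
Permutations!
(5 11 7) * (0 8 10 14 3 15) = (0 8 10 14 3 15)(5 11 7) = [8, 1, 2, 15, 4, 11, 6, 5, 10, 9, 14, 7, 12, 13, 3, 0]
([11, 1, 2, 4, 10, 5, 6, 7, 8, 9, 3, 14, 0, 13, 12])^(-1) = (0 12 14 11)(3 10 4)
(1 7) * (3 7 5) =(1 5 3 7) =[0, 5, 2, 7, 4, 3, 6, 1]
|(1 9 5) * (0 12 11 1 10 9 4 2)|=|(0 12 11 1 4 2)(5 10 9)|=6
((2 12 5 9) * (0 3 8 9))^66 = ((0 3 8 9 2 12 5))^66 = (0 9 5 8 12 3 2)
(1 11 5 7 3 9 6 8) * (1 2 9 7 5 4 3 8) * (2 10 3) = (1 11 4 2 9 6)(3 7 8 10) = [0, 11, 9, 7, 2, 5, 1, 8, 10, 6, 3, 4]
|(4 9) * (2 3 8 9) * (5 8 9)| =|(2 3 9 4)(5 8)| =4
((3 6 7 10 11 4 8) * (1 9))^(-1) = (1 9)(3 8 4 11 10 7 6)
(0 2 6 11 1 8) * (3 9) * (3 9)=(0 2 6 11 1 8)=[2, 8, 6, 3, 4, 5, 11, 7, 0, 9, 10, 1]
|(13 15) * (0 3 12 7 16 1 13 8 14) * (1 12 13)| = 6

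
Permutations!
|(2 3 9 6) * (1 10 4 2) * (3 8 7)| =9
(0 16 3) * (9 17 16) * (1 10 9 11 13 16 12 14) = (0 11 13 16 3)(1 10 9 17 12 14) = [11, 10, 2, 0, 4, 5, 6, 7, 8, 17, 9, 13, 14, 16, 1, 15, 3, 12]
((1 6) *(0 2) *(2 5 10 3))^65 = ((0 5 10 3 2)(1 6))^65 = (10)(1 6)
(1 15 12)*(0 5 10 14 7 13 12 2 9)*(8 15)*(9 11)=[5, 8, 11, 3, 4, 10, 6, 13, 15, 0, 14, 9, 1, 12, 7, 2]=(0 5 10 14 7 13 12 1 8 15 2 11 9)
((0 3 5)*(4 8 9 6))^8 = ((0 3 5)(4 8 9 6))^8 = (9)(0 5 3)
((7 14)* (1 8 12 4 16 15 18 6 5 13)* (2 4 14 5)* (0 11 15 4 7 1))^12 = ((0 11 15 18 6 2 7 5 13)(1 8 12 14)(4 16))^12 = (0 18 7)(2 13 15)(5 11 6)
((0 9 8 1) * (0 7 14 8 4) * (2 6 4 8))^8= (0 4 6 2 14 7 1 8 9)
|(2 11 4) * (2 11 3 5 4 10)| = |(2 3 5 4 11 10)| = 6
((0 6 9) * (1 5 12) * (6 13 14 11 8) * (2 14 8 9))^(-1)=((0 13 8 6 2 14 11 9)(1 5 12))^(-1)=(0 9 11 14 2 6 8 13)(1 12 5)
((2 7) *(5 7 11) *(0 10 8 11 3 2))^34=((0 10 8 11 5 7)(2 3))^34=(0 5 8)(7 11 10)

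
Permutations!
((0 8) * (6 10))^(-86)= (10)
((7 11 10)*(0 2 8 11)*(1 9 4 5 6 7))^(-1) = ((0 2 8 11 10 1 9 4 5 6 7))^(-1) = (0 7 6 5 4 9 1 10 11 8 2)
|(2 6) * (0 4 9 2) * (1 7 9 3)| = 8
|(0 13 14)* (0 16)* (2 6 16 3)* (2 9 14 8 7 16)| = 30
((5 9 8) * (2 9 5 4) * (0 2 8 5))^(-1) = (0 5 9 2)(4 8)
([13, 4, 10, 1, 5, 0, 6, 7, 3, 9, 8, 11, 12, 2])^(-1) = (0 5 4 1 3 8 10 2 13)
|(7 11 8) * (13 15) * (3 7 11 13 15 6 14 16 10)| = |(3 7 13 6 14 16 10)(8 11)| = 14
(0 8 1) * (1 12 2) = (0 8 12 2 1) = [8, 0, 1, 3, 4, 5, 6, 7, 12, 9, 10, 11, 2]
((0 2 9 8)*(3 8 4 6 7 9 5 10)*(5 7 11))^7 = ((0 2 7 9 4 6 11 5 10 3 8))^7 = (0 5 9 8 11 7 3 6 2 10 4)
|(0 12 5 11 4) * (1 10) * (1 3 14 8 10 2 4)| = 28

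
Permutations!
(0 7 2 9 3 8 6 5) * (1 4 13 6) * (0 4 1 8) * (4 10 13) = [7, 1, 9, 0, 4, 10, 5, 2, 8, 3, 13, 11, 12, 6] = (0 7 2 9 3)(5 10 13 6)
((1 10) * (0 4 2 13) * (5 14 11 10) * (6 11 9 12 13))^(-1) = ((0 4 2 6 11 10 1 5 14 9 12 13))^(-1) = (0 13 12 9 14 5 1 10 11 6 2 4)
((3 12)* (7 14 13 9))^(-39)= (3 12)(7 14 13 9)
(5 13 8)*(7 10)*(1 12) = (1 12)(5 13 8)(7 10) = [0, 12, 2, 3, 4, 13, 6, 10, 5, 9, 7, 11, 1, 8]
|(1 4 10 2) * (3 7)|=4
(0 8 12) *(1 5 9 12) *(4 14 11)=(0 8 1 5 9 12)(4 14 11)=[8, 5, 2, 3, 14, 9, 6, 7, 1, 12, 10, 4, 0, 13, 11]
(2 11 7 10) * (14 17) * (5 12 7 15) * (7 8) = (2 11 15 5 12 8 7 10)(14 17) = [0, 1, 11, 3, 4, 12, 6, 10, 7, 9, 2, 15, 8, 13, 17, 5, 16, 14]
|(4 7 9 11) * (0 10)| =|(0 10)(4 7 9 11)| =4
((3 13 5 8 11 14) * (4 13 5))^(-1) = (3 14 11 8 5)(4 13)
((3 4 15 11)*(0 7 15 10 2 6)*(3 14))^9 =(0 6 2 10 4 3 14 11 15 7)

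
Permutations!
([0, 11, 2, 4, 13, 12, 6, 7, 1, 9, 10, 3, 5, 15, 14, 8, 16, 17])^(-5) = (17)(1 3 13 8 11 4 15)(5 12)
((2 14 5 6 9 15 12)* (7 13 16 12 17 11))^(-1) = (2 12 16 13 7 11 17 15 9 6 5 14)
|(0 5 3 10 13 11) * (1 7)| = 6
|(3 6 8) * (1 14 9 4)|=|(1 14 9 4)(3 6 8)|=12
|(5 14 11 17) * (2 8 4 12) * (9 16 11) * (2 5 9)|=12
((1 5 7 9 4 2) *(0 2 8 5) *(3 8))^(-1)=(0 1 2)(3 4 9 7 5 8)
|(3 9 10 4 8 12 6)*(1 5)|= 14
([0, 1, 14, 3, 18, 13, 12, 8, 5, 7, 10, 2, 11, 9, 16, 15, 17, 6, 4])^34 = (18)(2 11 12 6 17 16 14)(5 8 7 9 13)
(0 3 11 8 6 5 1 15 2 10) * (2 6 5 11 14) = [3, 15, 10, 14, 4, 1, 11, 7, 5, 9, 0, 8, 12, 13, 2, 6] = (0 3 14 2 10)(1 15 6 11 8 5)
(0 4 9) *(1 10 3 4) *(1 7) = (0 7 1 10 3 4 9) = [7, 10, 2, 4, 9, 5, 6, 1, 8, 0, 3]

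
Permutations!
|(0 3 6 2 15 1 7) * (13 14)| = 14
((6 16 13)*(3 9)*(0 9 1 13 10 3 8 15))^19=((0 9 8 15)(1 13 6 16 10 3))^19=(0 15 8 9)(1 13 6 16 10 3)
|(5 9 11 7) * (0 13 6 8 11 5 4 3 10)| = 18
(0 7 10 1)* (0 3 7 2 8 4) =(0 2 8 4)(1 3 7 10) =[2, 3, 8, 7, 0, 5, 6, 10, 4, 9, 1]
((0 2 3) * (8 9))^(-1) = ((0 2 3)(8 9))^(-1) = (0 3 2)(8 9)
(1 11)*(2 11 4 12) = (1 4 12 2 11) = [0, 4, 11, 3, 12, 5, 6, 7, 8, 9, 10, 1, 2]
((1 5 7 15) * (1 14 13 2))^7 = (15)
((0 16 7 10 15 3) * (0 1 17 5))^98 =((0 16 7 10 15 3 1 17 5))^98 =(0 5 17 1 3 15 10 7 16)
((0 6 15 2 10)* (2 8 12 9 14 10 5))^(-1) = ((0 6 15 8 12 9 14 10)(2 5))^(-1) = (0 10 14 9 12 8 15 6)(2 5)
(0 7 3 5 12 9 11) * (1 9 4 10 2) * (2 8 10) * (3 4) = (0 7 4 2 1 9 11)(3 5 12)(8 10) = [7, 9, 1, 5, 2, 12, 6, 4, 10, 11, 8, 0, 3]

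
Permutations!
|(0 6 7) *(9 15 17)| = 3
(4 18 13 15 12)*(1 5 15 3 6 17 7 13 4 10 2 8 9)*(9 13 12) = (1 5 15 9)(2 8 13 3 6 17 7 12 10)(4 18) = [0, 5, 8, 6, 18, 15, 17, 12, 13, 1, 2, 11, 10, 3, 14, 9, 16, 7, 4]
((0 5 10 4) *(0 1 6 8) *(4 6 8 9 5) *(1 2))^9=(0 8 1 2 4)(5 10 6 9)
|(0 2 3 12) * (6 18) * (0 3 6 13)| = |(0 2 6 18 13)(3 12)| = 10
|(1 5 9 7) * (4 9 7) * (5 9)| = 5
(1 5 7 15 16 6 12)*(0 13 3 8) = (0 13 3 8)(1 5 7 15 16 6 12) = [13, 5, 2, 8, 4, 7, 12, 15, 0, 9, 10, 11, 1, 3, 14, 16, 6]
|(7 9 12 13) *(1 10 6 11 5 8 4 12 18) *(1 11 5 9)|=|(1 10 6 5 8 4 12 13 7)(9 18 11)|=9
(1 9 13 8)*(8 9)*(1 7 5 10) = (1 8 7 5 10)(9 13) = [0, 8, 2, 3, 4, 10, 6, 5, 7, 13, 1, 11, 12, 9]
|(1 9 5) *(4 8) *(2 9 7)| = |(1 7 2 9 5)(4 8)| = 10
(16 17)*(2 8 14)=(2 8 14)(16 17)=[0, 1, 8, 3, 4, 5, 6, 7, 14, 9, 10, 11, 12, 13, 2, 15, 17, 16]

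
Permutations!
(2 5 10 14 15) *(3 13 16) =(2 5 10 14 15)(3 13 16) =[0, 1, 5, 13, 4, 10, 6, 7, 8, 9, 14, 11, 12, 16, 15, 2, 3]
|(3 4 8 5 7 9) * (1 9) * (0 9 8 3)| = |(0 9)(1 8 5 7)(3 4)| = 4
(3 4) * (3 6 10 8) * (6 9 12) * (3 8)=[0, 1, 2, 4, 9, 5, 10, 7, 8, 12, 3, 11, 6]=(3 4 9 12 6 10)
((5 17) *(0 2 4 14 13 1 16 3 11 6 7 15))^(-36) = (17)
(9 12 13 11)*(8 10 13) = (8 10 13 11 9 12) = [0, 1, 2, 3, 4, 5, 6, 7, 10, 12, 13, 9, 8, 11]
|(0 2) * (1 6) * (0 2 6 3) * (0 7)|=|(0 6 1 3 7)|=5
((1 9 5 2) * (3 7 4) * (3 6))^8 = ((1 9 5 2)(3 7 4 6))^8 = (9)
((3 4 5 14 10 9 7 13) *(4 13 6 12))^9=((3 13)(4 5 14 10 9 7 6 12))^9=(3 13)(4 5 14 10 9 7 6 12)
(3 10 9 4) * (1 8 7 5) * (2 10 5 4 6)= (1 8 7 4 3 5)(2 10 9 6)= [0, 8, 10, 5, 3, 1, 2, 4, 7, 6, 9]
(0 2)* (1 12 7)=(0 2)(1 12 7)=[2, 12, 0, 3, 4, 5, 6, 1, 8, 9, 10, 11, 7]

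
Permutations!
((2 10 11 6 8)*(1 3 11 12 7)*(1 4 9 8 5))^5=(2 9 7 10 8 4 12)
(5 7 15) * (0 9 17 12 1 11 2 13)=(0 9 17 12 1 11 2 13)(5 7 15)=[9, 11, 13, 3, 4, 7, 6, 15, 8, 17, 10, 2, 1, 0, 14, 5, 16, 12]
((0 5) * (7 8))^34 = (8) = ((0 5)(7 8))^34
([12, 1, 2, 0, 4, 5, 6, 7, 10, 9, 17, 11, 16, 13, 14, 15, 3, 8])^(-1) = [3, 1, 2, 16, 4, 5, 6, 7, 17, 9, 8, 11, 0, 13, 14, 15, 12, 10]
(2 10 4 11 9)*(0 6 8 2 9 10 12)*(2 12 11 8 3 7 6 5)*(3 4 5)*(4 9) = (0 3 7 6 9 4 8 12)(2 11 10 5) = [3, 1, 11, 7, 8, 2, 9, 6, 12, 4, 5, 10, 0]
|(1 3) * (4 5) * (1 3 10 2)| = 6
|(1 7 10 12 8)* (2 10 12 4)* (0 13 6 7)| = |(0 13 6 7 12 8 1)(2 10 4)| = 21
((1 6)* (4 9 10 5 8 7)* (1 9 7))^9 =(1 10)(4 7)(5 6)(8 9)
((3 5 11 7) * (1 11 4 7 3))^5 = ((1 11 3 5 4 7))^5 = (1 7 4 5 3 11)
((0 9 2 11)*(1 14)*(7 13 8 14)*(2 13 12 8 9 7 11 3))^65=(0 12 14 11 7 8 1)(2 3)(9 13)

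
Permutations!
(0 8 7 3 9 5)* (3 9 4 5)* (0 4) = (0 8 7 9 3)(4 5) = [8, 1, 2, 0, 5, 4, 6, 9, 7, 3]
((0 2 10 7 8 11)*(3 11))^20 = (0 11 3 8 7 10 2)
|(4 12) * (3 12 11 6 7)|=|(3 12 4 11 6 7)|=6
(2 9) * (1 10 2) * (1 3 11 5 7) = (1 10 2 9 3 11 5 7) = [0, 10, 9, 11, 4, 7, 6, 1, 8, 3, 2, 5]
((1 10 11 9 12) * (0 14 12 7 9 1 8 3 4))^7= (0 14 12 8 3 4)(1 10 11)(7 9)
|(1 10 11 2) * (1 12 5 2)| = 3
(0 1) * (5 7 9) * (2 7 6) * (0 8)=(0 1 8)(2 7 9 5 6)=[1, 8, 7, 3, 4, 6, 2, 9, 0, 5]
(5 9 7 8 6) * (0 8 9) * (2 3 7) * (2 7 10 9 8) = (0 2 3 10 9 7 8 6 5) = [2, 1, 3, 10, 4, 0, 5, 8, 6, 7, 9]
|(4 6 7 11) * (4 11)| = 3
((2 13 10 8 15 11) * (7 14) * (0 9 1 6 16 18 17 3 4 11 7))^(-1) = ((0 9 1 6 16 18 17 3 4 11 2 13 10 8 15 7 14))^(-1) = (0 14 7 15 8 10 13 2 11 4 3 17 18 16 6 1 9)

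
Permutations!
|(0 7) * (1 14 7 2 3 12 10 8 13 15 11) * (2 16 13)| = |(0 16 13 15 11 1 14 7)(2 3 12 10 8)| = 40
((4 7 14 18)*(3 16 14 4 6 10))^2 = ((3 16 14 18 6 10)(4 7))^2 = (3 14 6)(10 16 18)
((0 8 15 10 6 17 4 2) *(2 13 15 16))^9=((0 8 16 2)(4 13 15 10 6 17))^9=(0 8 16 2)(4 10)(6 13)(15 17)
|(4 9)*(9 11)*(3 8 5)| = |(3 8 5)(4 11 9)| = 3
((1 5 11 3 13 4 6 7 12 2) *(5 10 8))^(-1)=((1 10 8 5 11 3 13 4 6 7 12 2))^(-1)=(1 2 12 7 6 4 13 3 11 5 8 10)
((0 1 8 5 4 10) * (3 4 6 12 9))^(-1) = ((0 1 8 5 6 12 9 3 4 10))^(-1) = (0 10 4 3 9 12 6 5 8 1)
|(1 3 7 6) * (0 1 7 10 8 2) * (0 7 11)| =9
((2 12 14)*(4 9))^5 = (2 14 12)(4 9)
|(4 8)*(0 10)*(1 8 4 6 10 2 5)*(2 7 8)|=15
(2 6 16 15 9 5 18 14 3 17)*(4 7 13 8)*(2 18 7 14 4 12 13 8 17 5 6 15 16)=(2 15 9 6)(3 5 7 8 12 13 17 18 4 14)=[0, 1, 15, 5, 14, 7, 2, 8, 12, 6, 10, 11, 13, 17, 3, 9, 16, 18, 4]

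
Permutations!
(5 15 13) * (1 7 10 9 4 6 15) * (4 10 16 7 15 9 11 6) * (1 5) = (1 15 13)(6 9 10 11)(7 16) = [0, 15, 2, 3, 4, 5, 9, 16, 8, 10, 11, 6, 12, 1, 14, 13, 7]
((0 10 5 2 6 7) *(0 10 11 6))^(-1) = (0 2 5 10 7 6 11)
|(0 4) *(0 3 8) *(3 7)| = |(0 4 7 3 8)| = 5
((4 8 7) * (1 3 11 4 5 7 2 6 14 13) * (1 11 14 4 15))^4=((1 3 14 13 11 15)(2 6 4 8)(5 7))^4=(1 11 14)(3 15 13)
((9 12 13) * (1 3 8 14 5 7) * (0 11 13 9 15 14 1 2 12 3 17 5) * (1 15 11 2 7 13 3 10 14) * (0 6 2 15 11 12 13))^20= ((0 15 1 17 5)(2 13 12 9 10 14 6)(3 8 11))^20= (17)(2 6 14 10 9 12 13)(3 11 8)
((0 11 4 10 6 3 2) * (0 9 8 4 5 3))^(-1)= ((0 11 5 3 2 9 8 4 10 6))^(-1)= (0 6 10 4 8 9 2 3 5 11)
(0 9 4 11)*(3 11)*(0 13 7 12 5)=(0 9 4 3 11 13 7 12 5)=[9, 1, 2, 11, 3, 0, 6, 12, 8, 4, 10, 13, 5, 7]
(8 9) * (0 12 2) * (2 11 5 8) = (0 12 11 5 8 9 2) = [12, 1, 0, 3, 4, 8, 6, 7, 9, 2, 10, 5, 11]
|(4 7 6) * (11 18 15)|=3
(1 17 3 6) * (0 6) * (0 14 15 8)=(0 6 1 17 3 14 15 8)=[6, 17, 2, 14, 4, 5, 1, 7, 0, 9, 10, 11, 12, 13, 15, 8, 16, 3]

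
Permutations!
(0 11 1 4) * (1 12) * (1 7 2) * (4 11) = [4, 11, 1, 3, 0, 5, 6, 2, 8, 9, 10, 12, 7] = (0 4)(1 11 12 7 2)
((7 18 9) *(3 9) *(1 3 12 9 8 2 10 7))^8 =(1 9 12 18 7 10 2 8 3)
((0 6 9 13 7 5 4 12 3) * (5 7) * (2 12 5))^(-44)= (0 12 13 6 3 2 9)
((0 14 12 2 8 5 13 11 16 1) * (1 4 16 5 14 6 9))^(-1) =((0 6 9 1)(2 8 14 12)(4 16)(5 13 11))^(-1) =(0 1 9 6)(2 12 14 8)(4 16)(5 11 13)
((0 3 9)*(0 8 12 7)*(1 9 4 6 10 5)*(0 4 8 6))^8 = (0 8 7)(1 10 9 5 6)(3 12 4)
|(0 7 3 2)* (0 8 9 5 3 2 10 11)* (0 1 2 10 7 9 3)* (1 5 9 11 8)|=|(0 11 5)(1 2)(3 7 10 8)|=12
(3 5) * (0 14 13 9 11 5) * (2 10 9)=[14, 1, 10, 0, 4, 3, 6, 7, 8, 11, 9, 5, 12, 2, 13]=(0 14 13 2 10 9 11 5 3)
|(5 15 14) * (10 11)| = 6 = |(5 15 14)(10 11)|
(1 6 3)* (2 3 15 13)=(1 6 15 13 2 3)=[0, 6, 3, 1, 4, 5, 15, 7, 8, 9, 10, 11, 12, 2, 14, 13]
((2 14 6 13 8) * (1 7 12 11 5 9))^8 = ((1 7 12 11 5 9)(2 14 6 13 8))^8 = (1 12 5)(2 13 14 8 6)(7 11 9)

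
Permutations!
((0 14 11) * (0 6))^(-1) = (0 6 11 14)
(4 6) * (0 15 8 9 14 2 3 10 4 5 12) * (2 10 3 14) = (0 15 8 9 2 14 10 4 6 5 12) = [15, 1, 14, 3, 6, 12, 5, 7, 9, 2, 4, 11, 0, 13, 10, 8]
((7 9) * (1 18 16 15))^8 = (18)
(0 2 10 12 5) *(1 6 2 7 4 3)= (0 7 4 3 1 6 2 10 12 5)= [7, 6, 10, 1, 3, 0, 2, 4, 8, 9, 12, 11, 5]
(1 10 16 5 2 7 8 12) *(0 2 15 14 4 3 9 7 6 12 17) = (0 2 6 12 1 10 16 5 15 14 4 3 9 7 8 17) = [2, 10, 6, 9, 3, 15, 12, 8, 17, 7, 16, 11, 1, 13, 4, 14, 5, 0]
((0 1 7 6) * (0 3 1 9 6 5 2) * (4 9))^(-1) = (0 2 5 7 1 3 6 9 4)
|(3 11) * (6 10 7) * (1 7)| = 4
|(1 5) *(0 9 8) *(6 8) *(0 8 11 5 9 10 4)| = 15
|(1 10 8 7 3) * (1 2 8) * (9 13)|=4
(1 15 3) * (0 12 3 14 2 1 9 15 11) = [12, 11, 1, 9, 4, 5, 6, 7, 8, 15, 10, 0, 3, 13, 2, 14] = (0 12 3 9 15 14 2 1 11)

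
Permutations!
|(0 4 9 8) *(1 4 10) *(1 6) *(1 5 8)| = 15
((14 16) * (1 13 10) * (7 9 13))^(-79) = (1 7 9 13 10)(14 16)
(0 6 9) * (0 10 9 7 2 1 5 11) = (0 6 7 2 1 5 11)(9 10) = [6, 5, 1, 3, 4, 11, 7, 2, 8, 10, 9, 0]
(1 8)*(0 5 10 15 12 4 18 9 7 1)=(0 5 10 15 12 4 18 9 7 1 8)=[5, 8, 2, 3, 18, 10, 6, 1, 0, 7, 15, 11, 4, 13, 14, 12, 16, 17, 9]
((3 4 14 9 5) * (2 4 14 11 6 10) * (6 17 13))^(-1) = ((2 4 11 17 13 6 10)(3 14 9 5))^(-1) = (2 10 6 13 17 11 4)(3 5 9 14)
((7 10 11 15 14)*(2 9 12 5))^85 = (15)(2 9 12 5)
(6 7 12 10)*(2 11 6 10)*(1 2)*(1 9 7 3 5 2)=(2 11 6 3 5)(7 12 9)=[0, 1, 11, 5, 4, 2, 3, 12, 8, 7, 10, 6, 9]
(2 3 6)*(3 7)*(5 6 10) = [0, 1, 7, 10, 4, 6, 2, 3, 8, 9, 5] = (2 7 3 10 5 6)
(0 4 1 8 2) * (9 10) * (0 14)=(0 4 1 8 2 14)(9 10)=[4, 8, 14, 3, 1, 5, 6, 7, 2, 10, 9, 11, 12, 13, 0]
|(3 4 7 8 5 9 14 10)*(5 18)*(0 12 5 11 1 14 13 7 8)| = 24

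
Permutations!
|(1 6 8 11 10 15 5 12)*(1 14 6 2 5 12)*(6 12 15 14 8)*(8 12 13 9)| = |(15)(1 2 5)(8 11 10 14 13 9)| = 6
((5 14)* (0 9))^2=(14)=((0 9)(5 14))^2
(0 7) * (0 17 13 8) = (0 7 17 13 8) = [7, 1, 2, 3, 4, 5, 6, 17, 0, 9, 10, 11, 12, 8, 14, 15, 16, 13]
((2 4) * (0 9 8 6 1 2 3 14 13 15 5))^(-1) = ((0 9 8 6 1 2 4 3 14 13 15 5))^(-1) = (0 5 15 13 14 3 4 2 1 6 8 9)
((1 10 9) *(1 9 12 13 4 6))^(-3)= (1 13)(4 10)(6 12)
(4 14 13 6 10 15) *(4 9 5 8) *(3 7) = (3 7)(4 14 13 6 10 15 9 5 8) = [0, 1, 2, 7, 14, 8, 10, 3, 4, 5, 15, 11, 12, 6, 13, 9]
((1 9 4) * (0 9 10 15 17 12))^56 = (17)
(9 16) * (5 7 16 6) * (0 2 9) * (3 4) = (0 2 9 6 5 7 16)(3 4) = [2, 1, 9, 4, 3, 7, 5, 16, 8, 6, 10, 11, 12, 13, 14, 15, 0]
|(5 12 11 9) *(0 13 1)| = 12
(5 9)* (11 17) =(5 9)(11 17) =[0, 1, 2, 3, 4, 9, 6, 7, 8, 5, 10, 17, 12, 13, 14, 15, 16, 11]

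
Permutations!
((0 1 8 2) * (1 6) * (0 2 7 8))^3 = ((0 6 1)(7 8))^3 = (7 8)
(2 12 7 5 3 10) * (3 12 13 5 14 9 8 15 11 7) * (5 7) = (2 13 7 14 9 8 15 11 5 12 3 10) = [0, 1, 13, 10, 4, 12, 6, 14, 15, 8, 2, 5, 3, 7, 9, 11]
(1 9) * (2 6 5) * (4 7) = [0, 9, 6, 3, 7, 2, 5, 4, 8, 1] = (1 9)(2 6 5)(4 7)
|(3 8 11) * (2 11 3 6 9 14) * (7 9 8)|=|(2 11 6 8 3 7 9 14)|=8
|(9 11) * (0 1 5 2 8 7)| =6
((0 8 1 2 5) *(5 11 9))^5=((0 8 1 2 11 9 5))^5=(0 9 2 8 5 11 1)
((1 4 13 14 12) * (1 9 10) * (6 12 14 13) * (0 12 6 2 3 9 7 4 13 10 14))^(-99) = (0 3 7 14 2 12 9 4)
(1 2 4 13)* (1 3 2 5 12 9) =(1 5 12 9)(2 4 13 3) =[0, 5, 4, 2, 13, 12, 6, 7, 8, 1, 10, 11, 9, 3]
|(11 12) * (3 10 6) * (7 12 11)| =6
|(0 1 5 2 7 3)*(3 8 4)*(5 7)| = |(0 1 7 8 4 3)(2 5)| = 6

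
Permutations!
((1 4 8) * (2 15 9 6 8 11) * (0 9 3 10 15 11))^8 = (0 6 1)(3 15 10)(4 9 8)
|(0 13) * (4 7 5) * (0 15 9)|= |(0 13 15 9)(4 7 5)|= 12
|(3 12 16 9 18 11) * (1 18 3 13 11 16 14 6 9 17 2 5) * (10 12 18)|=12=|(1 10 12 14 6 9 3 18 16 17 2 5)(11 13)|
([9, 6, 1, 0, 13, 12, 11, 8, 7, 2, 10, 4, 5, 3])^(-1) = [3, 2, 9, 13, 11, 12, 1, 8, 7, 0, 10, 6, 5, 4]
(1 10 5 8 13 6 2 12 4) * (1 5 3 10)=(2 12 4 5 8 13 6)(3 10)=[0, 1, 12, 10, 5, 8, 2, 7, 13, 9, 3, 11, 4, 6]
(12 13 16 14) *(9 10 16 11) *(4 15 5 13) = [0, 1, 2, 3, 15, 13, 6, 7, 8, 10, 16, 9, 4, 11, 12, 5, 14] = (4 15 5 13 11 9 10 16 14 12)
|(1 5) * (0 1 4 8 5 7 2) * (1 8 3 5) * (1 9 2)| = |(0 8 9 2)(1 7)(3 5 4)| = 12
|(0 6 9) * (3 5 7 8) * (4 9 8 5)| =6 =|(0 6 8 3 4 9)(5 7)|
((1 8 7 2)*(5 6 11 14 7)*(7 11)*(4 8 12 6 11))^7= ((1 12 6 7 2)(4 8 5 11 14))^7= (1 6 2 12 7)(4 5 14 8 11)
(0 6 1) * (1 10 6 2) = (0 2 1)(6 10) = [2, 0, 1, 3, 4, 5, 10, 7, 8, 9, 6]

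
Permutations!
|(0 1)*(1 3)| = 3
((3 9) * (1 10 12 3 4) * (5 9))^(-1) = ((1 10 12 3 5 9 4))^(-1) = (1 4 9 5 3 12 10)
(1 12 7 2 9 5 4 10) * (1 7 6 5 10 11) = (1 12 6 5 4 11)(2 9 10 7) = [0, 12, 9, 3, 11, 4, 5, 2, 8, 10, 7, 1, 6]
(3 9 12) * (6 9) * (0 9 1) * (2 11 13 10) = (0 9 12 3 6 1)(2 11 13 10) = [9, 0, 11, 6, 4, 5, 1, 7, 8, 12, 2, 13, 3, 10]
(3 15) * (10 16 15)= (3 10 16 15)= [0, 1, 2, 10, 4, 5, 6, 7, 8, 9, 16, 11, 12, 13, 14, 3, 15]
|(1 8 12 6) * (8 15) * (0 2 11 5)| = |(0 2 11 5)(1 15 8 12 6)| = 20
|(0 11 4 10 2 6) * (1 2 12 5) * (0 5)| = |(0 11 4 10 12)(1 2 6 5)| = 20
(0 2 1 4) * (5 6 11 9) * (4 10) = [2, 10, 1, 3, 0, 6, 11, 7, 8, 5, 4, 9] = (0 2 1 10 4)(5 6 11 9)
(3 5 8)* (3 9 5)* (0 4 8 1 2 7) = (0 4 8 9 5 1 2 7) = [4, 2, 7, 3, 8, 1, 6, 0, 9, 5]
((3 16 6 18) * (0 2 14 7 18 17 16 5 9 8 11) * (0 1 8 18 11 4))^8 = (18)(6 16 17)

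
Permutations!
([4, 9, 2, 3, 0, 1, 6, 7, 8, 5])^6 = [0, 1, 2, 3, 4, 5, 6, 7, 8, 9]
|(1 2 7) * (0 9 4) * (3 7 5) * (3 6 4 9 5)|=4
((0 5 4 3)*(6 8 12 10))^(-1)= ((0 5 4 3)(6 8 12 10))^(-1)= (0 3 4 5)(6 10 12 8)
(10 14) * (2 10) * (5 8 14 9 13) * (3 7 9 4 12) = (2 10 4 12 3 7 9 13 5 8 14) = [0, 1, 10, 7, 12, 8, 6, 9, 14, 13, 4, 11, 3, 5, 2]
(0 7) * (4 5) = [7, 1, 2, 3, 5, 4, 6, 0] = (0 7)(4 5)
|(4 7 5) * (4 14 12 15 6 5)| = 10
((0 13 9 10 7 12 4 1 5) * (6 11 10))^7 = (0 12 6 5 7 9 1 10 13 4 11)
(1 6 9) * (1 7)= (1 6 9 7)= [0, 6, 2, 3, 4, 5, 9, 1, 8, 7]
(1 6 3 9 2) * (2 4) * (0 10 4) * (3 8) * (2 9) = (0 10 4 9)(1 6 8 3 2) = [10, 6, 1, 2, 9, 5, 8, 7, 3, 0, 4]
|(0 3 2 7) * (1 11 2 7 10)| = 12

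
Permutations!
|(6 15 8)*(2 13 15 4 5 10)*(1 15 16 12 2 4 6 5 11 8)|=20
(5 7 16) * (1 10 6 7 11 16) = [0, 10, 2, 3, 4, 11, 7, 1, 8, 9, 6, 16, 12, 13, 14, 15, 5] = (1 10 6 7)(5 11 16)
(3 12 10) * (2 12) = [0, 1, 12, 2, 4, 5, 6, 7, 8, 9, 3, 11, 10] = (2 12 10 3)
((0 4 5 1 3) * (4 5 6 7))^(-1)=(0 3 1 5)(4 7 6)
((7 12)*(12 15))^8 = (7 12 15)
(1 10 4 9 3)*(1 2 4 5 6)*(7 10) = (1 7 10 5 6)(2 4 9 3) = [0, 7, 4, 2, 9, 6, 1, 10, 8, 3, 5]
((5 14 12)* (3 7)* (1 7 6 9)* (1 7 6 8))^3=((1 6 9 7 3 8)(5 14 12))^3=(14)(1 7)(3 6)(8 9)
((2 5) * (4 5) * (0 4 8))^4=(0 8 2 5 4)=((0 4 5 2 8))^4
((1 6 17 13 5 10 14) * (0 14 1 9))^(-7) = ((0 14 9)(1 6 17 13 5 10))^(-7) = (0 9 14)(1 10 5 13 17 6)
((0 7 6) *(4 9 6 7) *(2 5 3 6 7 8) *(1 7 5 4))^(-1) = (0 6 3 5 9 4 2 8 7 1)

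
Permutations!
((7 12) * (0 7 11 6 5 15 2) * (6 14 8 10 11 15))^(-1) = ((0 7 12 15 2)(5 6)(8 10 11 14))^(-1) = (0 2 15 12 7)(5 6)(8 14 11 10)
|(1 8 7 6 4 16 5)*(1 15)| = 8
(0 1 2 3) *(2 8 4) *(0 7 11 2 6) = (0 1 8 4 6)(2 3 7 11) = [1, 8, 3, 7, 6, 5, 0, 11, 4, 9, 10, 2]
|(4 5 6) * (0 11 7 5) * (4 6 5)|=4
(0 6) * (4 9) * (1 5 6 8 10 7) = [8, 5, 2, 3, 9, 6, 0, 1, 10, 4, 7] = (0 8 10 7 1 5 6)(4 9)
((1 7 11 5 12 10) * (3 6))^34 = (1 12 11)(5 7 10)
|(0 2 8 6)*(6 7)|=|(0 2 8 7 6)|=5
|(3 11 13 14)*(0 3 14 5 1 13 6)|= |(14)(0 3 11 6)(1 13 5)|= 12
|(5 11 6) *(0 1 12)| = 3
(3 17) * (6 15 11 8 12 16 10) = (3 17)(6 15 11 8 12 16 10) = [0, 1, 2, 17, 4, 5, 15, 7, 12, 9, 6, 8, 16, 13, 14, 11, 10, 3]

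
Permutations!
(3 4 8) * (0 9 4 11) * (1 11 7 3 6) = [9, 11, 2, 7, 8, 5, 1, 3, 6, 4, 10, 0] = (0 9 4 8 6 1 11)(3 7)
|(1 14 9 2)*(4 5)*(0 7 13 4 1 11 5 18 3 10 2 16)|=14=|(0 7 13 4 18 3 10 2 11 5 1 14 9 16)|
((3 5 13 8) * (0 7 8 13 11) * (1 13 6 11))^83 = ((0 7 8 3 5 1 13 6 11))^83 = (0 8 5 13 11 7 3 1 6)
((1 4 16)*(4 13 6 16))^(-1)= (1 16 6 13)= ((1 13 6 16))^(-1)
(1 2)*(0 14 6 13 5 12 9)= (0 14 6 13 5 12 9)(1 2)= [14, 2, 1, 3, 4, 12, 13, 7, 8, 0, 10, 11, 9, 5, 6]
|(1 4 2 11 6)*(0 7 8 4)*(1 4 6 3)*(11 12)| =10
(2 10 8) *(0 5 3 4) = (0 5 3 4)(2 10 8) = [5, 1, 10, 4, 0, 3, 6, 7, 2, 9, 8]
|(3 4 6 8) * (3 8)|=3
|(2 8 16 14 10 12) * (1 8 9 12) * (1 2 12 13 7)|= |(1 8 16 14 10 2 9 13 7)|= 9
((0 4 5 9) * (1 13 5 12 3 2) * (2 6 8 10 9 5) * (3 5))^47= (0 12 3 8 9 4 5 6 10)(1 2 13)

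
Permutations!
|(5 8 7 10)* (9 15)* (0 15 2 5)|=8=|(0 15 9 2 5 8 7 10)|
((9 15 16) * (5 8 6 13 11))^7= ((5 8 6 13 11)(9 15 16))^7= (5 6 11 8 13)(9 15 16)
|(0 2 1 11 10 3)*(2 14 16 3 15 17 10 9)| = |(0 14 16 3)(1 11 9 2)(10 15 17)| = 12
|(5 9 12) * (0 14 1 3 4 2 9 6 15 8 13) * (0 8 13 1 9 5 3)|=|(0 14 9 12 3 4 2 5 6 15 13 8 1)|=13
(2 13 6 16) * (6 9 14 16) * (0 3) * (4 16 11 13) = [3, 1, 4, 0, 16, 5, 6, 7, 8, 14, 10, 13, 12, 9, 11, 15, 2] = (0 3)(2 4 16)(9 14 11 13)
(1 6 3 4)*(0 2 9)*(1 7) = (0 2 9)(1 6 3 4 7) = [2, 6, 9, 4, 7, 5, 3, 1, 8, 0]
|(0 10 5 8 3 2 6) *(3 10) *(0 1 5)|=8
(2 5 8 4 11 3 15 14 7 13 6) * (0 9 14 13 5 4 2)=(0 9 14 7 5 8 2 4 11 3 15 13 6)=[9, 1, 4, 15, 11, 8, 0, 5, 2, 14, 10, 3, 12, 6, 7, 13]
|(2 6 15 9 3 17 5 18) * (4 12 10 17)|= |(2 6 15 9 3 4 12 10 17 5 18)|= 11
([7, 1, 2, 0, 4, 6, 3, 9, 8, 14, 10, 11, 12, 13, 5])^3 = (0 14 3 9 6 7 5)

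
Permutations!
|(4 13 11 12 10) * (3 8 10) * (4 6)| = 8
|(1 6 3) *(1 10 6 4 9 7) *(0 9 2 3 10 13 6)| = 10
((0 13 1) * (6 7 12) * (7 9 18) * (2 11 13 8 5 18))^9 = ((0 8 5 18 7 12 6 9 2 11 13 1))^9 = (0 11 6 18)(1 2 12 5)(7 8 13 9)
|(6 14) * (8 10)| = 2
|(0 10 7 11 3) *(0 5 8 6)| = 8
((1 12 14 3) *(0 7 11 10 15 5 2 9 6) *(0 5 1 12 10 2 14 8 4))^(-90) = (15)(0 5)(2 12)(3 11)(4 6)(7 14)(8 9)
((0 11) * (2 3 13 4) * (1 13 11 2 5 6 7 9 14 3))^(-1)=((0 2 1 13 4 5 6 7 9 14 3 11))^(-1)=(0 11 3 14 9 7 6 5 4 13 1 2)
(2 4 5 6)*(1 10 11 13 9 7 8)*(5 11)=[0, 10, 4, 3, 11, 6, 2, 8, 1, 7, 5, 13, 12, 9]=(1 10 5 6 2 4 11 13 9 7 8)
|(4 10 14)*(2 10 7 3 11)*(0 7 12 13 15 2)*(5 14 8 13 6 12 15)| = |(0 7 3 11)(2 10 8 13 5 14 4 15)(6 12)| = 8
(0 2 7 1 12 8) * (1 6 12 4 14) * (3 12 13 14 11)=(0 2 7 6 13 14 1 4 11 3 12 8)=[2, 4, 7, 12, 11, 5, 13, 6, 0, 9, 10, 3, 8, 14, 1]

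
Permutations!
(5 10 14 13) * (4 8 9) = (4 8 9)(5 10 14 13) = [0, 1, 2, 3, 8, 10, 6, 7, 9, 4, 14, 11, 12, 5, 13]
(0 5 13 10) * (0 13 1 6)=[5, 6, 2, 3, 4, 1, 0, 7, 8, 9, 13, 11, 12, 10]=(0 5 1 6)(10 13)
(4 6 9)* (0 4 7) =(0 4 6 9 7) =[4, 1, 2, 3, 6, 5, 9, 0, 8, 7]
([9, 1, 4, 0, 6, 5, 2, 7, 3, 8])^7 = (0 3 8 9)(2 4 6)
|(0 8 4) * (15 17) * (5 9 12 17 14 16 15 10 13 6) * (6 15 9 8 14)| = |(0 14 16 9 12 17 10 13 15 6 5 8 4)| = 13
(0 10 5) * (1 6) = (0 10 5)(1 6) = [10, 6, 2, 3, 4, 0, 1, 7, 8, 9, 5]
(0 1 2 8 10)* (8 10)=(0 1 2 10)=[1, 2, 10, 3, 4, 5, 6, 7, 8, 9, 0]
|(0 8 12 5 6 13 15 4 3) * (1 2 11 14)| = 36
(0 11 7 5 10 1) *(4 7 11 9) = (11)(0 9 4 7 5 10 1) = [9, 0, 2, 3, 7, 10, 6, 5, 8, 4, 1, 11]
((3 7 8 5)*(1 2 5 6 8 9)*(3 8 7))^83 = (1 9 7 6 8 5 2)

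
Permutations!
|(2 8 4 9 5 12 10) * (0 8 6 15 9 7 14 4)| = |(0 8)(2 6 15 9 5 12 10)(4 7 14)| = 42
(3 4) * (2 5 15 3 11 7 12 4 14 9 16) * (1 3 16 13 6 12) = (1 3 14 9 13 6 12 4 11 7)(2 5 15 16) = [0, 3, 5, 14, 11, 15, 12, 1, 8, 13, 10, 7, 4, 6, 9, 16, 2]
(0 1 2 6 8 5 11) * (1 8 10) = [8, 2, 6, 3, 4, 11, 10, 7, 5, 9, 1, 0] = (0 8 5 11)(1 2 6 10)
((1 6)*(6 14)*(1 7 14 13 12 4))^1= (1 13 12 4)(6 7 14)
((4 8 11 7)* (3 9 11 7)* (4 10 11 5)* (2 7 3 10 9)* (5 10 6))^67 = ((2 7 9 10 11 6 5 4 8 3))^67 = (2 4 11 7 8 6 9 3 5 10)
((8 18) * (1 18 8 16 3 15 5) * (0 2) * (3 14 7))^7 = (0 2)(1 5 15 3 7 14 16 18)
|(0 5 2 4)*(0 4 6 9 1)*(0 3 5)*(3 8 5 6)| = |(1 8 5 2 3 6 9)| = 7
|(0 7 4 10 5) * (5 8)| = 6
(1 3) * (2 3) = (1 2 3) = [0, 2, 3, 1]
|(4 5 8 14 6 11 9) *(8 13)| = 8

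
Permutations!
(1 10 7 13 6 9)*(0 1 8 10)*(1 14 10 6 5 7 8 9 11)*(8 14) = [8, 0, 2, 3, 4, 7, 11, 13, 6, 9, 14, 1, 12, 5, 10] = (0 8 6 11 1)(5 7 13)(10 14)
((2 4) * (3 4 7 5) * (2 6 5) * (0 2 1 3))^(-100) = (0 3)(1 5)(2 4)(6 7)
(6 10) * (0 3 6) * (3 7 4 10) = (0 7 4 10)(3 6) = [7, 1, 2, 6, 10, 5, 3, 4, 8, 9, 0]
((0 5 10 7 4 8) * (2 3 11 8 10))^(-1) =(0 8 11 3 2 5)(4 7 10)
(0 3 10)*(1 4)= (0 3 10)(1 4)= [3, 4, 2, 10, 1, 5, 6, 7, 8, 9, 0]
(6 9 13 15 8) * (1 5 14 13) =(1 5 14 13 15 8 6 9) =[0, 5, 2, 3, 4, 14, 9, 7, 6, 1, 10, 11, 12, 15, 13, 8]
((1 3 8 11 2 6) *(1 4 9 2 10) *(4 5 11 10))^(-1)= (1 10 8 3)(2 9 4 11 5 6)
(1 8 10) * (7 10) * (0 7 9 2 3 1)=(0 7 10)(1 8 9 2 3)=[7, 8, 3, 1, 4, 5, 6, 10, 9, 2, 0]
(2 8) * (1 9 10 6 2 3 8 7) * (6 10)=(10)(1 9 6 2 7)(3 8)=[0, 9, 7, 8, 4, 5, 2, 1, 3, 6, 10]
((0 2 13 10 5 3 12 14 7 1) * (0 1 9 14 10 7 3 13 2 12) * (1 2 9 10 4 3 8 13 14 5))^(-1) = (0 3 4 12)(1 10 7 13 8 14 5 9 2)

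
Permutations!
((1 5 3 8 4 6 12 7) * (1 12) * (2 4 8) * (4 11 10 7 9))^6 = ((1 5 3 2 11 10 7 12 9 4 6))^6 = (1 7 5 12 3 9 2 4 11 6 10)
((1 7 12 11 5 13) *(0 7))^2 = (0 12 5 1 7 11 13)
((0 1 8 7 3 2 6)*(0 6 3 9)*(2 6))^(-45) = ((0 1 8 7 9)(2 3 6))^(-45) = (9)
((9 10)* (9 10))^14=(10)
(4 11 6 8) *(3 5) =(3 5)(4 11 6 8) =[0, 1, 2, 5, 11, 3, 8, 7, 4, 9, 10, 6]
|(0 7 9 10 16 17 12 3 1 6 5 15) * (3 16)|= |(0 7 9 10 3 1 6 5 15)(12 16 17)|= 9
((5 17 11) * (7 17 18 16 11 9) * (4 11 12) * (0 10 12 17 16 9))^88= ((0 10 12 4 11 5 18 9 7 16 17))^88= (18)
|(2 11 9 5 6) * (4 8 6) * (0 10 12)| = 21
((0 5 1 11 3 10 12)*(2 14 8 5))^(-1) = ((0 2 14 8 5 1 11 3 10 12))^(-1) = (0 12 10 3 11 1 5 8 14 2)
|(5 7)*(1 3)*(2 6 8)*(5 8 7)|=|(1 3)(2 6 7 8)|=4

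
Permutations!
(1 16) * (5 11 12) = (1 16)(5 11 12) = [0, 16, 2, 3, 4, 11, 6, 7, 8, 9, 10, 12, 5, 13, 14, 15, 1]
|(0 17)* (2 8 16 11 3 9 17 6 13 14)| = |(0 6 13 14 2 8 16 11 3 9 17)| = 11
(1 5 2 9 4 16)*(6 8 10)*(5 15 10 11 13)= (1 15 10 6 8 11 13 5 2 9 4 16)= [0, 15, 9, 3, 16, 2, 8, 7, 11, 4, 6, 13, 12, 5, 14, 10, 1]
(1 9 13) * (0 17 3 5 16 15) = [17, 9, 2, 5, 4, 16, 6, 7, 8, 13, 10, 11, 12, 1, 14, 0, 15, 3] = (0 17 3 5 16 15)(1 9 13)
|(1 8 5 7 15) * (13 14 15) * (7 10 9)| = 9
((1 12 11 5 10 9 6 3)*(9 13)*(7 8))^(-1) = (1 3 6 9 13 10 5 11 12)(7 8)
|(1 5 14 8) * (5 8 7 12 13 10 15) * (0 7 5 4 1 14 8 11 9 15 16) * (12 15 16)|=24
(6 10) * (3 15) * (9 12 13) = (3 15)(6 10)(9 12 13) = [0, 1, 2, 15, 4, 5, 10, 7, 8, 12, 6, 11, 13, 9, 14, 3]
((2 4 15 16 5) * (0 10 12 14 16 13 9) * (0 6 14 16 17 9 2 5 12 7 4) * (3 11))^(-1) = ((0 10 7 4 15 13 2)(3 11)(6 14 17 9)(12 16))^(-1) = (0 2 13 15 4 7 10)(3 11)(6 9 17 14)(12 16)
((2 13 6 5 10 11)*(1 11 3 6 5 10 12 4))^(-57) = (1 4 12 5 13 2 11)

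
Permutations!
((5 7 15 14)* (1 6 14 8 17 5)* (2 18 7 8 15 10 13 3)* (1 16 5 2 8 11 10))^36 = (1 3 14 17 5 18 10)(2 11 7 13 6 8 16)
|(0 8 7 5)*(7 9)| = |(0 8 9 7 5)| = 5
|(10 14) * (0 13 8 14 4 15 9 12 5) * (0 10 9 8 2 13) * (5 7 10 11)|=|(2 13)(4 15 8 14 9 12 7 10)(5 11)|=8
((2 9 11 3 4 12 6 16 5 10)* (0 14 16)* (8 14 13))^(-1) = ((0 13 8 14 16 5 10 2 9 11 3 4 12 6))^(-1) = (0 6 12 4 3 11 9 2 10 5 16 14 8 13)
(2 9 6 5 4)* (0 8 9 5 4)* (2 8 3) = (0 3 2 5)(4 8 9 6) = [3, 1, 5, 2, 8, 0, 4, 7, 9, 6]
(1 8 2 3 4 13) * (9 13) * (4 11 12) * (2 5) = (1 8 5 2 3 11 12 4 9 13) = [0, 8, 3, 11, 9, 2, 6, 7, 5, 13, 10, 12, 4, 1]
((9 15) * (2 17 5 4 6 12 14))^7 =(17)(9 15)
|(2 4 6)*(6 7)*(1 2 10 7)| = |(1 2 4)(6 10 7)| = 3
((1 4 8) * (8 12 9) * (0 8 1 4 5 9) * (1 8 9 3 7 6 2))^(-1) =(0 12 4 8 9)(1 2 6 7 3 5)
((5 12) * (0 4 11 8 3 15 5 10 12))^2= (0 11 3 5 4 8 15)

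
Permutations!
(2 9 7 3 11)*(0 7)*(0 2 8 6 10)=(0 7 3 11 8 6 10)(2 9)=[7, 1, 9, 11, 4, 5, 10, 3, 6, 2, 0, 8]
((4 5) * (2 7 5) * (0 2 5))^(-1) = (0 7 2)(4 5)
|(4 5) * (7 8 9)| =|(4 5)(7 8 9)| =6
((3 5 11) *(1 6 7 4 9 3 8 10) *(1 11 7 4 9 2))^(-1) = (1 2 4 6)(3 9 7 5)(8 11 10)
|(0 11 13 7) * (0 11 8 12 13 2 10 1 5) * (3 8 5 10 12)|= |(0 5)(1 10)(2 12 13 7 11)(3 8)|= 10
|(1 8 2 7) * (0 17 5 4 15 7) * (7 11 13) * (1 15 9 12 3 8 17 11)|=|(0 11 13 7 15 1 17 5 4 9 12 3 8 2)|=14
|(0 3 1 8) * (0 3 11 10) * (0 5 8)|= 7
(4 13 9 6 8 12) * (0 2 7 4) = (0 2 7 4 13 9 6 8 12) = [2, 1, 7, 3, 13, 5, 8, 4, 12, 6, 10, 11, 0, 9]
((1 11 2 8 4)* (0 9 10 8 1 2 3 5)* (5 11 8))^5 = (0 9 10 5)(1 8 4 2)(3 11)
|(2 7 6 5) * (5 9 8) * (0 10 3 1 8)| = 10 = |(0 10 3 1 8 5 2 7 6 9)|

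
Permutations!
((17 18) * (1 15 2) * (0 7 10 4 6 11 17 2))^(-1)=((0 7 10 4 6 11 17 18 2 1 15))^(-1)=(0 15 1 2 18 17 11 6 4 10 7)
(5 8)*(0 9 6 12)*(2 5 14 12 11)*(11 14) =(0 9 6 14 12)(2 5 8 11) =[9, 1, 5, 3, 4, 8, 14, 7, 11, 6, 10, 2, 0, 13, 12]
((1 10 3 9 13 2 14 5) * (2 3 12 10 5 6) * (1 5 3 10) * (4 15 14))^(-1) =(1 12 10 13 9 3)(2 6 14 15 4)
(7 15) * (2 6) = (2 6)(7 15) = [0, 1, 6, 3, 4, 5, 2, 15, 8, 9, 10, 11, 12, 13, 14, 7]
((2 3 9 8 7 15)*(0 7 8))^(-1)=((0 7 15 2 3 9))^(-1)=(0 9 3 2 15 7)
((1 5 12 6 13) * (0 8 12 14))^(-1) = (0 14 5 1 13 6 12 8)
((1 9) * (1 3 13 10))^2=(1 3 10 9 13)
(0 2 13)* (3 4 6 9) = (0 2 13)(3 4 6 9) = [2, 1, 13, 4, 6, 5, 9, 7, 8, 3, 10, 11, 12, 0]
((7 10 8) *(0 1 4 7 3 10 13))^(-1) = ((0 1 4 7 13)(3 10 8))^(-1) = (0 13 7 4 1)(3 8 10)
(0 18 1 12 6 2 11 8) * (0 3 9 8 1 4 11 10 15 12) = [18, 0, 10, 9, 11, 5, 2, 7, 3, 8, 15, 1, 6, 13, 14, 12, 16, 17, 4] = (0 18 4 11 1)(2 10 15 12 6)(3 9 8)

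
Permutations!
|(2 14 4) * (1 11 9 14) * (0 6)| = |(0 6)(1 11 9 14 4 2)| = 6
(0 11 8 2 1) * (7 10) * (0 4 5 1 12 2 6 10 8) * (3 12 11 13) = [13, 4, 11, 12, 5, 1, 10, 8, 6, 9, 7, 0, 2, 3] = (0 13 3 12 2 11)(1 4 5)(6 10 7 8)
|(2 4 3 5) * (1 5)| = 5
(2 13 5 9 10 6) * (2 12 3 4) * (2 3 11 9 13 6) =(2 6 12 11 9 10)(3 4)(5 13) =[0, 1, 6, 4, 3, 13, 12, 7, 8, 10, 2, 9, 11, 5]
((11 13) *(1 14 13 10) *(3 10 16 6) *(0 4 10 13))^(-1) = (0 14 1 10 4)(3 6 16 11 13)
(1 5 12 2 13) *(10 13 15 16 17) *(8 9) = (1 5 12 2 15 16 17 10 13)(8 9) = [0, 5, 15, 3, 4, 12, 6, 7, 9, 8, 13, 11, 2, 1, 14, 16, 17, 10]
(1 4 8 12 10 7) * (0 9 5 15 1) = (0 9 5 15 1 4 8 12 10 7) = [9, 4, 2, 3, 8, 15, 6, 0, 12, 5, 7, 11, 10, 13, 14, 1]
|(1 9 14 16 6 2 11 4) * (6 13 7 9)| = 5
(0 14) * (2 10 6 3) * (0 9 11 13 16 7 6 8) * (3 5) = (0 14 9 11 13 16 7 6 5 3 2 10 8) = [14, 1, 10, 2, 4, 3, 5, 6, 0, 11, 8, 13, 12, 16, 9, 15, 7]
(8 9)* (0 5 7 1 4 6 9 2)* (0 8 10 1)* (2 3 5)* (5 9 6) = (0 2 8 3 9 10 1 4 5 7) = [2, 4, 8, 9, 5, 7, 6, 0, 3, 10, 1]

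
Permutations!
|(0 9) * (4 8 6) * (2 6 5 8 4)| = |(0 9)(2 6)(5 8)| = 2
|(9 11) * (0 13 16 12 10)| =10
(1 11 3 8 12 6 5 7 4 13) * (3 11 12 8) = (1 12 6 5 7 4 13) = [0, 12, 2, 3, 13, 7, 5, 4, 8, 9, 10, 11, 6, 1]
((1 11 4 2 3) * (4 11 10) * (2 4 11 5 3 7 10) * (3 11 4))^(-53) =((1 2 7 10 4 3)(5 11))^(-53) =(1 2 7 10 4 3)(5 11)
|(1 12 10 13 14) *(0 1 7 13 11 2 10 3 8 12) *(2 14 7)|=|(0 1)(2 10 11 14)(3 8 12)(7 13)|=12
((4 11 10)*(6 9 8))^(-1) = (4 10 11)(6 8 9)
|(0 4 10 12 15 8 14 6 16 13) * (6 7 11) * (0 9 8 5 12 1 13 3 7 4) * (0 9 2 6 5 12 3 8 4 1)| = 28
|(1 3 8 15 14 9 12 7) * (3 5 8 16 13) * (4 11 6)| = 24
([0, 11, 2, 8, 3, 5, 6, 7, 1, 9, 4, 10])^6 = [0, 1, 2, 3, 4, 5, 6, 7, 8, 9, 10, 11]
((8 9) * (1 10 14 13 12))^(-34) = (1 10 14 13 12)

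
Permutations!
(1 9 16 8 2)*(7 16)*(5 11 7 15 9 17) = [0, 17, 1, 3, 4, 11, 6, 16, 2, 15, 10, 7, 12, 13, 14, 9, 8, 5] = (1 17 5 11 7 16 8 2)(9 15)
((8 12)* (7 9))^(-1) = (7 9)(8 12) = ((7 9)(8 12))^(-1)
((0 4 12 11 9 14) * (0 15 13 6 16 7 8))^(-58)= ((0 4 12 11 9 14 15 13 6 16 7 8))^(-58)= (0 12 9 15 6 7)(4 11 14 13 16 8)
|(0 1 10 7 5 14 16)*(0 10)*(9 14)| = |(0 1)(5 9 14 16 10 7)| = 6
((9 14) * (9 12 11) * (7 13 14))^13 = (7 13 14 12 11 9)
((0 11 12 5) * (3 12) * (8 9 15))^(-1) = ((0 11 3 12 5)(8 9 15))^(-1) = (0 5 12 3 11)(8 15 9)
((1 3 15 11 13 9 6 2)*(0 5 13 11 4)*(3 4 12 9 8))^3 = ((0 5 13 8 3 15 12 9 6 2 1 4))^3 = (0 8 12 2)(1 5 3 9)(4 13 15 6)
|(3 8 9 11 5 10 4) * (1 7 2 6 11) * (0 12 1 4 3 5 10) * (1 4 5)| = |(0 12 4 1 7 2 6 11 10 3 8 9 5)| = 13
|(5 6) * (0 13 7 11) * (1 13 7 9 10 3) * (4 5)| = 15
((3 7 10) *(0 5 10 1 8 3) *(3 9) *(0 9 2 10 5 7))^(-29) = (0 8 9 7 2 3 1 10)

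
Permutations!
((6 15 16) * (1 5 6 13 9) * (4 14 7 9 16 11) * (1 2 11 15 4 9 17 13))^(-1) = (1 16 13 17 7 14 4 6 5)(2 9 11)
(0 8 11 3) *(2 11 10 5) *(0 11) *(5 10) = (0 8 5 2)(3 11) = [8, 1, 0, 11, 4, 2, 6, 7, 5, 9, 10, 3]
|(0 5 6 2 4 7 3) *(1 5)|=8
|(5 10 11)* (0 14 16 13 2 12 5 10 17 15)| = |(0 14 16 13 2 12 5 17 15)(10 11)| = 18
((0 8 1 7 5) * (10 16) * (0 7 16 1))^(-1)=((0 8)(1 16 10)(5 7))^(-1)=(0 8)(1 10 16)(5 7)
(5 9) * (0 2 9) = (0 2 9 5) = [2, 1, 9, 3, 4, 0, 6, 7, 8, 5]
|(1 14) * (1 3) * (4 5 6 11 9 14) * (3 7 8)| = 10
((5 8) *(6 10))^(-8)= (10)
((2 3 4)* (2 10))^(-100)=(10)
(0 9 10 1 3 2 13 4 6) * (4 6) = [9, 3, 13, 2, 4, 5, 0, 7, 8, 10, 1, 11, 12, 6] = (0 9 10 1 3 2 13 6)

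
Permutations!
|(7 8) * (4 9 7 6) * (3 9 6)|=|(3 9 7 8)(4 6)|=4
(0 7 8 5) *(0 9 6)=(0 7 8 5 9 6)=[7, 1, 2, 3, 4, 9, 0, 8, 5, 6]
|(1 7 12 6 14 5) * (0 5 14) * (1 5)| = 5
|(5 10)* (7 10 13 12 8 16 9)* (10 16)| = |(5 13 12 8 10)(7 16 9)| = 15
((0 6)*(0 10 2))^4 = (10)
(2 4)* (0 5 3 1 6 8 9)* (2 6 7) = (0 5 3 1 7 2 4 6 8 9) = [5, 7, 4, 1, 6, 3, 8, 2, 9, 0]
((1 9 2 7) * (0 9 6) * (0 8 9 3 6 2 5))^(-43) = (0 5 9 8 6 3)(1 7 2)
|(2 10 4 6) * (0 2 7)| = 6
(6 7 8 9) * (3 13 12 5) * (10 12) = [0, 1, 2, 13, 4, 3, 7, 8, 9, 6, 12, 11, 5, 10] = (3 13 10 12 5)(6 7 8 9)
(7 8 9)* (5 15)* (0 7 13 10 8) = (0 7)(5 15)(8 9 13 10) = [7, 1, 2, 3, 4, 15, 6, 0, 9, 13, 8, 11, 12, 10, 14, 5]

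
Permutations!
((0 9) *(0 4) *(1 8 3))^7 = (0 9 4)(1 8 3)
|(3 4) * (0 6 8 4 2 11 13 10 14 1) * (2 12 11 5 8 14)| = |(0 6 14 1)(2 5 8 4 3 12 11 13 10)| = 36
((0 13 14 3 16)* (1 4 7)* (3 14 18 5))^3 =((0 13 18 5 3 16)(1 4 7))^3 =(0 5)(3 13)(16 18)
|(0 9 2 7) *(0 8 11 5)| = 7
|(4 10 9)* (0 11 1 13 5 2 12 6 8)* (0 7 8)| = |(0 11 1 13 5 2 12 6)(4 10 9)(7 8)| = 24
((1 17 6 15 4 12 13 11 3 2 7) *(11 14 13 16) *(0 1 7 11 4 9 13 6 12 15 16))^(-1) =((0 1 17 12)(2 11 3)(4 15 9 13 14 6 16))^(-1) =(0 12 17 1)(2 3 11)(4 16 6 14 13 9 15)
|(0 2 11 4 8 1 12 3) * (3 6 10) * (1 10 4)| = |(0 2 11 1 12 6 4 8 10 3)| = 10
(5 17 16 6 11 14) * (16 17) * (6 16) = (17)(5 6 11 14) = [0, 1, 2, 3, 4, 6, 11, 7, 8, 9, 10, 14, 12, 13, 5, 15, 16, 17]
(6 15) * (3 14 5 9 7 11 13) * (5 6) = (3 14 6 15 5 9 7 11 13) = [0, 1, 2, 14, 4, 9, 15, 11, 8, 7, 10, 13, 12, 3, 6, 5]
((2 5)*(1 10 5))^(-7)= (1 10 5 2)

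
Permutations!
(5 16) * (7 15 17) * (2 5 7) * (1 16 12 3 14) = (1 16 7 15 17 2 5 12 3 14) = [0, 16, 5, 14, 4, 12, 6, 15, 8, 9, 10, 11, 3, 13, 1, 17, 7, 2]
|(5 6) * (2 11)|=|(2 11)(5 6)|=2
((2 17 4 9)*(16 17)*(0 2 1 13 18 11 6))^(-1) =(0 6 11 18 13 1 9 4 17 16 2)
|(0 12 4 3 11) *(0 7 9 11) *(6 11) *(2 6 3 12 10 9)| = 4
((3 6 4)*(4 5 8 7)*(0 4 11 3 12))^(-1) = ((0 4 12)(3 6 5 8 7 11))^(-1) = (0 12 4)(3 11 7 8 5 6)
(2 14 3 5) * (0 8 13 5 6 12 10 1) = (0 8 13 5 2 14 3 6 12 10 1) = [8, 0, 14, 6, 4, 2, 12, 7, 13, 9, 1, 11, 10, 5, 3]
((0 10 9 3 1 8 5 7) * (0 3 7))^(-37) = (0 7 8 10 3 5 9 1)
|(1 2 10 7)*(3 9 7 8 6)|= |(1 2 10 8 6 3 9 7)|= 8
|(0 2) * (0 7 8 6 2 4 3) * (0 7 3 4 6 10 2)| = 10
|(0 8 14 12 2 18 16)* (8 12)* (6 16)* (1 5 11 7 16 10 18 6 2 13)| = 8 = |(0 12 13 1 5 11 7 16)(2 6 10 18)(8 14)|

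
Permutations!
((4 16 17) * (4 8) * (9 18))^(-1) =(4 8 17 16)(9 18)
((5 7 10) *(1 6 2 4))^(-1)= (1 4 2 6)(5 10 7)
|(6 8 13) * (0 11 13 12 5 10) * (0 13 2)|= |(0 11 2)(5 10 13 6 8 12)|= 6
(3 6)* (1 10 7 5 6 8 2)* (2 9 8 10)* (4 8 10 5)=(1 2)(3 5 6)(4 8 9 10 7)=[0, 2, 1, 5, 8, 6, 3, 4, 9, 10, 7]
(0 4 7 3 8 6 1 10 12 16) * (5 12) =(0 4 7 3 8 6 1 10 5 12 16) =[4, 10, 2, 8, 7, 12, 1, 3, 6, 9, 5, 11, 16, 13, 14, 15, 0]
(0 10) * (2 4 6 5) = [10, 1, 4, 3, 6, 2, 5, 7, 8, 9, 0] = (0 10)(2 4 6 5)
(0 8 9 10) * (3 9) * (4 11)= [8, 1, 2, 9, 11, 5, 6, 7, 3, 10, 0, 4]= (0 8 3 9 10)(4 11)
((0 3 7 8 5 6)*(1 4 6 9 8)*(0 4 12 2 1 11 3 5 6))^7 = (0 5 9 8 6 4)(1 12 2)(3 7 11)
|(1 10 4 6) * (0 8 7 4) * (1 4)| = 10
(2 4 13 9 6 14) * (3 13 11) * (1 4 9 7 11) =(1 4)(2 9 6 14)(3 13 7 11) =[0, 4, 9, 13, 1, 5, 14, 11, 8, 6, 10, 3, 12, 7, 2]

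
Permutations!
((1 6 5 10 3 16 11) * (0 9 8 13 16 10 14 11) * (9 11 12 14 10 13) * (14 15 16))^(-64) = ((0 11 1 6 5 10 3 13 14 12 15 16)(8 9))^(-64) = (0 14 5)(1 15 3)(6 16 13)(10 11 12)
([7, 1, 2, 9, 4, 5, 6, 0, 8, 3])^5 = [7, 1, 2, 9, 4, 5, 6, 0, 8, 3]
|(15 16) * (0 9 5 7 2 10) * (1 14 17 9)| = |(0 1 14 17 9 5 7 2 10)(15 16)| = 18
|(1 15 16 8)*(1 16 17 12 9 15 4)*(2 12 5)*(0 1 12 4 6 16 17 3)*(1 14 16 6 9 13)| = |(0 14 16 8 17 5 2 4 12 13 1 9 15 3)| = 14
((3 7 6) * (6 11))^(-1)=((3 7 11 6))^(-1)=(3 6 11 7)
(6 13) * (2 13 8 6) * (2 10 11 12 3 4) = [0, 1, 13, 4, 2, 5, 8, 7, 6, 9, 11, 12, 3, 10] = (2 13 10 11 12 3 4)(6 8)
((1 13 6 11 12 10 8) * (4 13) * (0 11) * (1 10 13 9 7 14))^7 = ((0 11 12 13 6)(1 4 9 7 14)(8 10))^7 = (0 12 6 11 13)(1 9 14 4 7)(8 10)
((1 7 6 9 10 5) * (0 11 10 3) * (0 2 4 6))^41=(0 7 1 5 10 11)(2 4 6 9 3)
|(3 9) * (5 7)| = |(3 9)(5 7)| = 2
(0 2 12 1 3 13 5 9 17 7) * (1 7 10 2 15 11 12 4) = [15, 3, 4, 13, 1, 9, 6, 0, 8, 17, 2, 12, 7, 5, 14, 11, 16, 10] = (0 15 11 12 7)(1 3 13 5 9 17 10 2 4)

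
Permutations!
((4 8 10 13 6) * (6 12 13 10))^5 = (4 6 8)(12 13)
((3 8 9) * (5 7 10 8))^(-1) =((3 5 7 10 8 9))^(-1) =(3 9 8 10 7 5)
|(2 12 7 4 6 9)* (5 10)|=6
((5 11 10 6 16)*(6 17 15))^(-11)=((5 11 10 17 15 6 16))^(-11)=(5 17 16 10 6 11 15)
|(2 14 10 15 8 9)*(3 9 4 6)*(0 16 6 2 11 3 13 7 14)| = |(0 16 6 13 7 14 10 15 8 4 2)(3 9 11)| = 33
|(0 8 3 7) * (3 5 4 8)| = 3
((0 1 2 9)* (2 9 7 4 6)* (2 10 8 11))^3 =((0 1 9)(2 7 4 6 10 8 11))^3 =(2 6 11 4 8 7 10)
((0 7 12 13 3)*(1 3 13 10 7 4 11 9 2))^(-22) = (13)(0 3 1 2 9 11 4)(7 10 12)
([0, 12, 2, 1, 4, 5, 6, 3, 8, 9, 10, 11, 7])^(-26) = [0, 7, 2, 12, 4, 5, 6, 1, 8, 9, 10, 11, 3]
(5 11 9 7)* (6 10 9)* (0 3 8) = (0 3 8)(5 11 6 10 9 7) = [3, 1, 2, 8, 4, 11, 10, 5, 0, 7, 9, 6]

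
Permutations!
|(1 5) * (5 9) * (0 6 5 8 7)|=7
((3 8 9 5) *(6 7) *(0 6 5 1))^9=(0 6 7 5 3 8 9 1)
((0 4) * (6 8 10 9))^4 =((0 4)(6 8 10 9))^4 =(10)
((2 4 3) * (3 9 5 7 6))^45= ((2 4 9 5 7 6 3))^45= (2 5 3 9 6 4 7)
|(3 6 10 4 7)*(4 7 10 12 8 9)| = |(3 6 12 8 9 4 10 7)| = 8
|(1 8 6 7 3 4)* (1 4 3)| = |(1 8 6 7)| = 4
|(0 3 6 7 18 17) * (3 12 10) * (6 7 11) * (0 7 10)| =6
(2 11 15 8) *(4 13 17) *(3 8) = (2 11 15 3 8)(4 13 17) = [0, 1, 11, 8, 13, 5, 6, 7, 2, 9, 10, 15, 12, 17, 14, 3, 16, 4]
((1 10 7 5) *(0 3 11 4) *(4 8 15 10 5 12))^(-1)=((0 3 11 8 15 10 7 12 4)(1 5))^(-1)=(0 4 12 7 10 15 8 11 3)(1 5)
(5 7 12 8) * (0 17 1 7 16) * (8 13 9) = [17, 7, 2, 3, 4, 16, 6, 12, 5, 8, 10, 11, 13, 9, 14, 15, 0, 1] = (0 17 1 7 12 13 9 8 5 16)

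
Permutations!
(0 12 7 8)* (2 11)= (0 12 7 8)(2 11)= [12, 1, 11, 3, 4, 5, 6, 8, 0, 9, 10, 2, 7]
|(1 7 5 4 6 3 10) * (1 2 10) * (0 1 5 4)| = 14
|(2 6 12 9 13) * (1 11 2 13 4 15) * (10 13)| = |(1 11 2 6 12 9 4 15)(10 13)| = 8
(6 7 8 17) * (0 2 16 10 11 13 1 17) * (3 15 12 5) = (0 2 16 10 11 13 1 17 6 7 8)(3 15 12 5) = [2, 17, 16, 15, 4, 3, 7, 8, 0, 9, 11, 13, 5, 1, 14, 12, 10, 6]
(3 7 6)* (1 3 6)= [0, 3, 2, 7, 4, 5, 6, 1]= (1 3 7)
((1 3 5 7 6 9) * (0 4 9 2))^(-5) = (0 3 2 1 6 9 7 4 5)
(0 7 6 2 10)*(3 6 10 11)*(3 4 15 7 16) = [16, 1, 11, 6, 15, 5, 2, 10, 8, 9, 0, 4, 12, 13, 14, 7, 3] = (0 16 3 6 2 11 4 15 7 10)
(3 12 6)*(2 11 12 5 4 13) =(2 11 12 6 3 5 4 13) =[0, 1, 11, 5, 13, 4, 3, 7, 8, 9, 10, 12, 6, 2]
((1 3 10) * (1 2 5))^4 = ((1 3 10 2 5))^4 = (1 5 2 10 3)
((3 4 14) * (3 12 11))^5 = (14)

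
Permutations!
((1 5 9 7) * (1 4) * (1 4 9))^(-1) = (1 5)(7 9)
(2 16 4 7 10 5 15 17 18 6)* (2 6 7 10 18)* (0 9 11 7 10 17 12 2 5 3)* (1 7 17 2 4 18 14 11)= (0 9 1 7 14 11 17 5 15 12 4 2 16 18 10 3)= [9, 7, 16, 0, 2, 15, 6, 14, 8, 1, 3, 17, 4, 13, 11, 12, 18, 5, 10]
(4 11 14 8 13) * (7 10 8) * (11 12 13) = [0, 1, 2, 3, 12, 5, 6, 10, 11, 9, 8, 14, 13, 4, 7] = (4 12 13)(7 10 8 11 14)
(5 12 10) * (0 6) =(0 6)(5 12 10) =[6, 1, 2, 3, 4, 12, 0, 7, 8, 9, 5, 11, 10]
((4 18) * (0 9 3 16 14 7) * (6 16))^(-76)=((0 9 3 6 16 14 7)(4 18))^(-76)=(18)(0 9 3 6 16 14 7)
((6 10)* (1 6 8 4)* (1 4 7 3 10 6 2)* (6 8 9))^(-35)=((1 2)(3 10 9 6 8 7))^(-35)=(1 2)(3 10 9 6 8 7)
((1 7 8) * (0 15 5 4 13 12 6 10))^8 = (15)(1 8 7)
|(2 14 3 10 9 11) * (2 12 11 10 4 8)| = |(2 14 3 4 8)(9 10)(11 12)| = 10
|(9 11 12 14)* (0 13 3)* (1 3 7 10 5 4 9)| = |(0 13 7 10 5 4 9 11 12 14 1 3)| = 12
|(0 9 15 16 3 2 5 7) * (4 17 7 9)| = 12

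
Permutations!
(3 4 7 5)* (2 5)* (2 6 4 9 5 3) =(2 3 9 5)(4 7 6) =[0, 1, 3, 9, 7, 2, 4, 6, 8, 5]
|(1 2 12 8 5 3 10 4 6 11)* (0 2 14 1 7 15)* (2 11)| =|(0 11 7 15)(1 14)(2 12 8 5 3 10 4 6)| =8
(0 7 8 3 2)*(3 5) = (0 7 8 5 3 2) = [7, 1, 0, 2, 4, 3, 6, 8, 5]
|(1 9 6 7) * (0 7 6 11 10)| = 6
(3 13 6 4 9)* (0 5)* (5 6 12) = [6, 1, 2, 13, 9, 0, 4, 7, 8, 3, 10, 11, 5, 12] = (0 6 4 9 3 13 12 5)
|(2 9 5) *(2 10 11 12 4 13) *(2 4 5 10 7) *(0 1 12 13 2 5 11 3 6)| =|(0 1 12 11 13 4 2 9 10 3 6)(5 7)| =22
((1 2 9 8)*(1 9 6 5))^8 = (9)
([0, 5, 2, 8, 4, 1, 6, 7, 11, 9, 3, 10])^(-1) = [0, 5, 2, 10, 4, 1, 6, 7, 3, 9, 11, 8]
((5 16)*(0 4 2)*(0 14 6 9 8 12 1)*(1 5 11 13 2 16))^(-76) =(0 16 13 14 9 12 1 4 11 2 6 8 5)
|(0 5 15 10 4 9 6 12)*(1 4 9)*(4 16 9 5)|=|(0 4 1 16 9 6 12)(5 15 10)|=21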